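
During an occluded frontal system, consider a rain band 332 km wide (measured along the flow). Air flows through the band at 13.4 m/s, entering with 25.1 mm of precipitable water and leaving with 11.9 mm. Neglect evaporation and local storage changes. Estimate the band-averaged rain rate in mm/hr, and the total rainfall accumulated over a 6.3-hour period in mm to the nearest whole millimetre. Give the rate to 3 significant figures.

Column moisture flux per unit crosswind length is F = V × PW.
Inflow: F_in = 13.4 × 25.1 = 336.34 mm·m/s
Outflow: F_out = 13.4 × 11.9 = 159.46 mm·m/s
Steady-state rate R = (F_in − F_out)/L = (336.34 − 159.46) / 332000 m = 5.328e-04 mm/s.
R = 5.328e-04 × 3600 = 1.92 mm/hr.
Over 6.3 h: total = 1.92 × 6.3 = 12.096 ≈ 12 mm.

R ≈ 1.92 mm/hr; total ≈ 12 mm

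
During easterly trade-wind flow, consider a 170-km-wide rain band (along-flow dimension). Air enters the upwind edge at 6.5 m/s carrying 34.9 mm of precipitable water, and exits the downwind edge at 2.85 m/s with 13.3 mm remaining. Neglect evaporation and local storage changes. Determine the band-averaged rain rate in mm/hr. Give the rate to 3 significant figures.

Column moisture flux per unit crosswind length is F = V × PW.
Inflow: F_in = 6.5 × 34.9 = 226.85 mm·m/s
Outflow: F_out = 2.85 × 13.3 = 37.905 mm·m/s
Steady-state rate R = (F_in − F_out)/L = (226.85 − 37.905) / 170000 m = 1.111e-03 mm/s.
R = 1.111e-03 × 3600 = 4.00 mm/hr.

R ≈ 4.00 mm/hr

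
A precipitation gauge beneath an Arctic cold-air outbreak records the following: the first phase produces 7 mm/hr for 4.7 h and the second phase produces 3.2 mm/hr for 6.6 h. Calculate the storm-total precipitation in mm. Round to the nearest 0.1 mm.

Total = Σ Rᵢ Δtᵢ = 7 × 4.7 + 3.2 × 6.6
      = 32.9 + 21.12 = 54.0 mm.

total ≈ 54.0 mm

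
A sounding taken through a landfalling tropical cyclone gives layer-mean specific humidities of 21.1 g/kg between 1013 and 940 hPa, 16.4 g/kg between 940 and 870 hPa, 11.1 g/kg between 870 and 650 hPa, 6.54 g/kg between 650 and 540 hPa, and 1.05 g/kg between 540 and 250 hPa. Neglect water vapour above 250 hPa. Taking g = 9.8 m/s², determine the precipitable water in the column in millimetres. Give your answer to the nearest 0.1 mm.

Precipitable water is the column-integrated vapour mass per unit area: PW = (1/g) Σ q̄ Δp, with q in kg/kg and Δp in Pa (1 kg/m² of water = 1 mm).
Layer 1013–940 hPa: Δp = 73 hPa = 7300 Pa, q̄ = 0.0211 kg/kg → 0.0211 × 7300 / 9.8 = 15.72 mm
Layer 940–870 hPa: Δp = 70 hPa = 7000 Pa, q̄ = 0.0164 kg/kg → 0.0164 × 7000 / 9.8 = 11.71 mm
Layer 870–650 hPa: Δp = 220 hPa = 22000 Pa, q̄ = 0.0111 kg/kg → 0.0111 × 22000 / 9.8 = 24.92 mm
Layer 650–540 hPa: Δp = 110 hPa = 11000 Pa, q̄ = 0.00654 kg/kg → 0.00654 × 11000 / 9.8 = 7.34 mm
Layer 540–250 hPa: Δp = 290 hPa = 29000 Pa, q̄ = 0.00105 kg/kg → 0.00105 × 29000 / 9.8 = 3.11 mm
PW = 15.72 + 11.71 + 24.92 + 7.34 + 3.11 = 62.80 ≈ 62.8 mm.

PW ≈ 62.8 mm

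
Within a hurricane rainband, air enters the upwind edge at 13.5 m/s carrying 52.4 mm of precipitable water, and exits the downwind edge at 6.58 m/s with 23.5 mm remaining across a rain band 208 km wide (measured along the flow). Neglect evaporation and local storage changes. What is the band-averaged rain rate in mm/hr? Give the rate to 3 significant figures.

R ≈ 9.57 mm/hr

Column moisture flux per unit crosswind length is F = V × PW.
Inflow: F_in = 13.5 × 52.4 = 707.4 mm·m/s
Outflow: F_out = 6.58 × 23.5 = 154.63 mm·m/s
Steady-state rate R = (F_in − F_out)/L = (707.4 − 154.63) / 208000 m = 2.658e-03 mm/s.
R = 2.658e-03 × 3600 = 9.57 mm/hr.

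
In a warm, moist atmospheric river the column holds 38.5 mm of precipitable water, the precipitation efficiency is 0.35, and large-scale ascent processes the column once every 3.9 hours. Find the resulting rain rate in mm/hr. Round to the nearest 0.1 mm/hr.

Each overturning extracts ε × PW = 0.35 × 38.5 = 13.475 mm.
Rate = ε·PW / τ = 13.475 / 3.9 h = 3.5 mm/hr.

R ≈ 3.5 mm/hr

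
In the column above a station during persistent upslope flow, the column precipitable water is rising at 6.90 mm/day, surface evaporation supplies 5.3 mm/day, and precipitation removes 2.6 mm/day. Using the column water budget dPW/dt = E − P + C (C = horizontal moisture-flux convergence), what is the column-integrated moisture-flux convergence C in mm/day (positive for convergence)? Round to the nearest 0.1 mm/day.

dPW/dt = +6.90 mm/day.
C = dPW/dt − E + P = (+6.90) − 5.3 + 2.6 = 4.2 mm/day.

C ≈ 4.2 mm/day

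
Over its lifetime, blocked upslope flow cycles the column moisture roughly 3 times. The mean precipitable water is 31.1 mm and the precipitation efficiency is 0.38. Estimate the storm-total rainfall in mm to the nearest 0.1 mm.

rainfall ≈ 35.5 mm

Each cycle deposits ε × PW = 0.38 × 31.1 = 11.818 mm.
Over 3 cycles: 3 × 11.818 = 35.5 mm.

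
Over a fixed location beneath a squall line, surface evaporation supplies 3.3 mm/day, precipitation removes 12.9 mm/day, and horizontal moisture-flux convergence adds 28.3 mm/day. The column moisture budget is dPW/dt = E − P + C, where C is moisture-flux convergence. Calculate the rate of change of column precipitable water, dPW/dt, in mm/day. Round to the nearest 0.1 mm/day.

dPW/dt ≈ 18.7 mm/day

dPW/dt = E − P + C = 3.3 − 12.9 + (28.3) = 18.7 mm/day.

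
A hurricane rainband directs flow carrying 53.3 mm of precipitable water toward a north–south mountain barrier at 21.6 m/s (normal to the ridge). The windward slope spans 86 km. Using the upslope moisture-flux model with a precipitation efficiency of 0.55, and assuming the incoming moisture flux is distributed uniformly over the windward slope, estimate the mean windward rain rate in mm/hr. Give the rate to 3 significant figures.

Incoming column moisture flux per unit ridge length: F = V × PW = 21.6 × 53.3 = 1151.28 mm·m/s.
Spread over the 86 km slope with efficiency ε = 0.55: R = ε·F/W = 0.55 × 1151.28 / 86000 m = 7.363e-03 mm/s.
R = 7.363e-03 × 3600 = 26.5 mm/hr.

R ≈ 26.5 mm/hr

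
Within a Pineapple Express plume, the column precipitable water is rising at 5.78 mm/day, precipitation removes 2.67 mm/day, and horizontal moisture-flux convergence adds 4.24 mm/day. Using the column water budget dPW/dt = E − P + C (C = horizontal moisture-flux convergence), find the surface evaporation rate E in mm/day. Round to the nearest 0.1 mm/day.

dPW/dt = +5.78 mm/day.
E = dPW/dt + P − C = (+5.78) + 2.67 − (4.24) = 4.2 mm/day.

E ≈ 4.2 mm/day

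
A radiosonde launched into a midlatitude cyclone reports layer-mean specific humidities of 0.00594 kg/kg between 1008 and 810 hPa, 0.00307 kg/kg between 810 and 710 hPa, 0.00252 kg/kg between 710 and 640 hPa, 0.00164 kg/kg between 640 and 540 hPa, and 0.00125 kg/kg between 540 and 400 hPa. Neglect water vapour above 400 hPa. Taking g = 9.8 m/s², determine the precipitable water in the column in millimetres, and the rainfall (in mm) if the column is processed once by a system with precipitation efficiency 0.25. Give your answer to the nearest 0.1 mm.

PW ≈ 20.4 mm; rainfall ≈ 5.1 mm

Precipitable water is the column-integrated vapour mass per unit area: PW = (1/g) Σ q̄ Δp, with q in kg/kg and Δp in Pa (1 kg/m² of water = 1 mm).
Layer 1008–810 hPa: Δp = 198 hPa = 19800 Pa, q̄ = 0.00594 kg/kg → 0.00594 × 19800 / 9.8 = 12.00 mm
Layer 810–710 hPa: Δp = 100 hPa = 10000 Pa, q̄ = 0.00307 kg/kg → 0.00307 × 10000 / 9.8 = 3.13 mm
Layer 710–640 hPa: Δp = 70 hPa = 7000 Pa, q̄ = 0.00252 kg/kg → 0.00252 × 7000 / 9.8 = 1.80 mm
Layer 640–540 hPa: Δp = 100 hPa = 10000 Pa, q̄ = 0.00164 kg/kg → 0.00164 × 10000 / 9.8 = 1.67 mm
Layer 540–400 hPa: Δp = 140 hPa = 14000 Pa, q̄ = 0.00125 kg/kg → 0.00125 × 14000 / 9.8 = 1.79 mm
PW = 12.00 + 3.13 + 1.80 + 1.67 + 1.79 = 20.39 ≈ 20.4 mm.
Rainfall = ε × PW = 0.25 × 20.4 = 5.1 mm.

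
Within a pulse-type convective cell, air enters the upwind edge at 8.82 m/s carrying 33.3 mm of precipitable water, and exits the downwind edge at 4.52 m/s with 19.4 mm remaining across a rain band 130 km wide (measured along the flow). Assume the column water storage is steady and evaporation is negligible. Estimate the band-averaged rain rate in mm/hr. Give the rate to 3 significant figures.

Column moisture flux per unit crosswind length is F = V × PW.
Inflow: F_in = 8.82 × 33.3 = 293.706 mm·m/s
Outflow: F_out = 4.52 × 19.4 = 87.688 mm·m/s
Steady-state rate R = (F_in − F_out)/L = (293.706 − 87.688) / 130000 m = 1.585e-03 mm/s.
R = 1.585e-03 × 3600 = 5.71 mm/hr.

R ≈ 5.71 mm/hr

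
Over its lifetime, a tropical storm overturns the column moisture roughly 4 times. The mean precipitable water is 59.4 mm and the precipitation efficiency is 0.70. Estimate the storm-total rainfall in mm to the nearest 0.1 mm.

rainfall ≈ 166.3 mm

Each cycle deposits ε × PW = 0.70 × 59.4 = 41.58 mm.
Over 4 cycles: 4 × 41.58 = 166.3 mm.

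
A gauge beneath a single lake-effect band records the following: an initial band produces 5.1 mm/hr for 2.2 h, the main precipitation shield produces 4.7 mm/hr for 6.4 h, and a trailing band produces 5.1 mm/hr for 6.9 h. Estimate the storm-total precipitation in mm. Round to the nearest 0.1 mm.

total ≈ 76.5 mm

Total = Σ Rᵢ Δtᵢ = 5.1 × 2.2 + 4.7 × 6.4 + 5.1 × 6.9
      = 11.22 + 30.08 + 35.19 = 76.5 mm.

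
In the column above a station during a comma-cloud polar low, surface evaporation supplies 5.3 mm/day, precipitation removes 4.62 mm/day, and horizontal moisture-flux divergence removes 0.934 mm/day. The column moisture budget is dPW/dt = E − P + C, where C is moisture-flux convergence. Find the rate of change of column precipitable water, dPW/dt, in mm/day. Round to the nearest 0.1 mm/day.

dPW/dt ≈ -0.3 mm/day

dPW/dt = E − P + C = 5.3 − 4.62 + (-0.934) = -0.3 mm/day.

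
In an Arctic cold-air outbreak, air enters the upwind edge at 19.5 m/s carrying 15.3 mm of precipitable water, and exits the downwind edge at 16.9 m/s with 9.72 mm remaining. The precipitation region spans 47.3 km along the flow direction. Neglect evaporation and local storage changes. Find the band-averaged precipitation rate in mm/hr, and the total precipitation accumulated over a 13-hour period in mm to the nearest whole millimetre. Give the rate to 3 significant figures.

R ≈ 10.2 mm/hr; total ≈ 133 mm

Column moisture flux per unit crosswind length is F = V × PW.
Inflow: F_in = 19.5 × 15.3 = 298.35 mm·m/s
Outflow: F_out = 16.9 × 9.72 = 164.268 mm·m/s
Steady-state rate R = (F_in − F_out)/L = (298.35 − 164.268) / 47300 m = 2.835e-03 mm/s.
R = 2.835e-03 × 3600 = 10.2 mm/hr.
Over 13 h: total = 10.2 × 13 = 132.6 ≈ 133 mm.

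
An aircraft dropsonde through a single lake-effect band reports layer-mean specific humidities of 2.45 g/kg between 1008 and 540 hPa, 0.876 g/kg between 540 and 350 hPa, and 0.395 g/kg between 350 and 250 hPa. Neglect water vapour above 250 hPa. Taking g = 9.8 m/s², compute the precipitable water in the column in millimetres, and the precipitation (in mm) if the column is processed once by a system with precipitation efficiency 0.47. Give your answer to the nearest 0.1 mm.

PW ≈ 13.8 mm; precipitation ≈ 6.5 mm

Precipitable water is the column-integrated vapour mass per unit area: PW = (1/g) Σ q̄ Δp, with q in kg/kg and Δp in Pa (1 kg/m² of water = 1 mm).
Layer 1008–540 hPa: Δp = 468 hPa = 46800 Pa, q̄ = 0.00245 kg/kg → 0.00245 × 46800 / 9.8 = 11.70 mm
Layer 540–350 hPa: Δp = 190 hPa = 19000 Pa, q̄ = 0.000876 kg/kg → 0.000876 × 19000 / 9.8 = 1.70 mm
Layer 350–250 hPa: Δp = 100 hPa = 10000 Pa, q̄ = 0.000395 kg/kg → 0.000395 × 10000 / 9.8 = 0.40 mm
PW = 11.70 + 1.70 + 0.40 = 13.80 ≈ 13.8 mm.
Precipitation = ε × PW = 0.47 × 13.8 = 6.5 mm.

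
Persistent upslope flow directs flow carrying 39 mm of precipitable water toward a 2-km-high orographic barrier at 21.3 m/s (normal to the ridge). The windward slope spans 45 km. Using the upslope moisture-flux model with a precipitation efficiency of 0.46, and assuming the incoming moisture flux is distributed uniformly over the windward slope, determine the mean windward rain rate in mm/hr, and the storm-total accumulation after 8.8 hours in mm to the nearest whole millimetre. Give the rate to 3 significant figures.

R ≈ 30.6 mm/hr; total ≈ 269 mm

Incoming column moisture flux per unit ridge length: F = V × PW = 21.3 × 39 = 830.7 mm·m/s.
Spread over the 45 km slope with efficiency ε = 0.46: R = ε·F/W = 0.46 × 830.7 / 45000 m = 8.492e-03 mm/s.
R = 8.492e-03 × 3600 = 30.6 mm/hr.
Over 8.8 h: total = 30.6 × 8.8 = 269.28 ≈ 269 mm.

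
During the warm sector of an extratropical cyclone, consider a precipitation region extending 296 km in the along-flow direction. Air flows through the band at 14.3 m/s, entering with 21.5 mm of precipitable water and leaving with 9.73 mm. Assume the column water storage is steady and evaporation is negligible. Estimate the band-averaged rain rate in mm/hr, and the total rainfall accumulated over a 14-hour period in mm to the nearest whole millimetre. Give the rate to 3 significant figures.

Column moisture flux per unit crosswind length is F = V × PW.
Inflow: F_in = 14.3 × 21.5 = 307.45 mm·m/s
Outflow: F_out = 14.3 × 9.73 = 139.139 mm·m/s
Steady-state rate R = (F_in − F_out)/L = (307.45 − 139.139) / 296000 m = 5.686e-04 mm/s.
R = 5.686e-04 × 3600 = 2.05 mm/hr.
Over 14 h: total = 2.05 × 14 = 28.7 ≈ 29 mm.

R ≈ 2.05 mm/hr; total ≈ 29 mm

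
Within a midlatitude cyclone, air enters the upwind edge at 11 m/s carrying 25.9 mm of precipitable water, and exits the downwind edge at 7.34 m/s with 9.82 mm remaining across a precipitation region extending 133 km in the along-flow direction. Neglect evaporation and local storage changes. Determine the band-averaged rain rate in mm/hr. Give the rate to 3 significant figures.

R ≈ 5.76 mm/hr

Column moisture flux per unit crosswind length is F = V × PW.
Inflow: F_in = 11 × 25.9 = 284.9 mm·m/s
Outflow: F_out = 7.34 × 9.82 = 72.0788 mm·m/s
Steady-state rate R = (F_in − F_out)/L = (284.9 − 72.0788) / 133000 m = 1.600e-03 mm/s.
R = 1.600e-03 × 3600 = 5.76 mm/hr.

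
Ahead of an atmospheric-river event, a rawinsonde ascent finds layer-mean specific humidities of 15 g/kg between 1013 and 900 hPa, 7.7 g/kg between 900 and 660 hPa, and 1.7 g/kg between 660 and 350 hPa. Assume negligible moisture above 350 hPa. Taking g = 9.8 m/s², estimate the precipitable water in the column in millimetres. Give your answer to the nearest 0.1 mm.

PW ≈ 41.5 mm

Precipitable water is the column-integrated vapour mass per unit area: PW = (1/g) Σ q̄ Δp, with q in kg/kg and Δp in Pa (1 kg/m² of water = 1 mm).
Layer 1013–900 hPa: Δp = 113 hPa = 11300 Pa, q̄ = 0.015 kg/kg → 0.015 × 11300 / 9.8 = 17.30 mm
Layer 900–660 hPa: Δp = 240 hPa = 24000 Pa, q̄ = 0.0077 kg/kg → 0.0077 × 24000 / 9.8 = 18.86 mm
Layer 660–350 hPa: Δp = 310 hPa = 31000 Pa, q̄ = 0.0017 kg/kg → 0.0017 × 31000 / 9.8 = 5.38 mm
PW = 17.30 + 18.86 + 5.38 = 41.54 ≈ 41.5 mm.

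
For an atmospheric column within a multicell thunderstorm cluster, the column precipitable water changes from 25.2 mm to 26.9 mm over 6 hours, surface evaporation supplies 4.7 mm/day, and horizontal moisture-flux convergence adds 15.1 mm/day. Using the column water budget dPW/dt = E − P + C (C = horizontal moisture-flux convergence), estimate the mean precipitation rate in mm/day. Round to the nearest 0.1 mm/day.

P ≈ 13.0 mm/day

dPW/dt = (26.9 − 25.2) mm / (6/24 day) = +6.800 mm/day.
P = E + C − dPW/dt = 4.7 + (15.1) − (+6.800) = 13.0 mm/day.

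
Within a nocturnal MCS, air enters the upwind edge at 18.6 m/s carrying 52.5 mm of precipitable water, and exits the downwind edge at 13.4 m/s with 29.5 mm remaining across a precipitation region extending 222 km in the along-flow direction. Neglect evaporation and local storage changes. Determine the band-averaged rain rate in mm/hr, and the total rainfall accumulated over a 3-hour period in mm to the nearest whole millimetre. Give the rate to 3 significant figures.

Column moisture flux per unit crosswind length is F = V × PW.
Inflow: F_in = 18.6 × 52.5 = 976.5 mm·m/s
Outflow: F_out = 13.4 × 29.5 = 395.3 mm·m/s
Steady-state rate R = (F_in − F_out)/L = (976.5 − 395.3) / 222000 m = 2.618e-03 mm/s.
R = 2.618e-03 × 3600 = 9.42 mm/hr.
Over 3 h: total = 9.42 × 3 = 28.26 ≈ 28 mm.

R ≈ 9.42 mm/hr; total ≈ 28 mm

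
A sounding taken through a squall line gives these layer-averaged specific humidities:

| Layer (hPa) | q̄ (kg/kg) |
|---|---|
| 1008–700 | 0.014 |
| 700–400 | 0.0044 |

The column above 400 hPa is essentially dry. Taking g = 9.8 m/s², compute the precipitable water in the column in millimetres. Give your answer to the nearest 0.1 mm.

Precipitable water is the column-integrated vapour mass per unit area: PW = (1/g) Σ q̄ Δp, with q in kg/kg and Δp in Pa (1 kg/m² of water = 1 mm).
Layer 1008–700 hPa: Δp = 308 hPa = 30800 Pa, q̄ = 0.014 kg/kg → 0.014 × 30800 / 9.8 = 44.00 mm
Layer 700–400 hPa: Δp = 300 hPa = 30000 Pa, q̄ = 0.0044 kg/kg → 0.0044 × 30000 / 9.8 = 13.47 mm
PW = 44.00 + 13.47 = 57.47 ≈ 57.5 mm.

PW ≈ 57.5 mm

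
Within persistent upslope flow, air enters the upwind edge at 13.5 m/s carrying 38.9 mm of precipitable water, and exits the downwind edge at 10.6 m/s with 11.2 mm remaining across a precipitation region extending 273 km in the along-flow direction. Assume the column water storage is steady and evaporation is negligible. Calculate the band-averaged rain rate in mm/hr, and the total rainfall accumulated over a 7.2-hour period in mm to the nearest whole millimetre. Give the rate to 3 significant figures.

Column moisture flux per unit crosswind length is F = V × PW.
Inflow: F_in = 13.5 × 38.9 = 525.15 mm·m/s
Outflow: F_out = 10.6 × 11.2 = 118.72 mm·m/s
Steady-state rate R = (F_in − F_out)/L = (525.15 − 118.72) / 273000 m = 1.489e-03 mm/s.
R = 1.489e-03 × 3600 = 5.36 mm/hr.
Over 7.2 h: total = 5.36 × 7.2 = 38.592 ≈ 39 mm.

R ≈ 5.36 mm/hr; total ≈ 39 mm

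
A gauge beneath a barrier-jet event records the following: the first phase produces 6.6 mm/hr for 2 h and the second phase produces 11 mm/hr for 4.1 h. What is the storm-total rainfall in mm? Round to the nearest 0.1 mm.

total ≈ 58.3 mm

Total = Σ Rᵢ Δtᵢ = 6.6 × 2 + 11 × 4.1
      = 13.2 + 45.1 = 58.3 mm.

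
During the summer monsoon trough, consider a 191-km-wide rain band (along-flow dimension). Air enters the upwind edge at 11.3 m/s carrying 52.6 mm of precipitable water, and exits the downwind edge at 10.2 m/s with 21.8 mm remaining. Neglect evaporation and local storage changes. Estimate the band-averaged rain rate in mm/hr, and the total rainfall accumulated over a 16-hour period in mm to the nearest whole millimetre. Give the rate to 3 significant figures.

Column moisture flux per unit crosswind length is F = V × PW.
Inflow: F_in = 11.3 × 52.6 = 594.38 mm·m/s
Outflow: F_out = 10.2 × 21.8 = 222.36 mm·m/s
Steady-state rate R = (F_in − F_out)/L = (594.38 − 222.36) / 191000 m = 1.948e-03 mm/s.
R = 1.948e-03 × 3600 = 7.01 mm/hr.
Over 16 h: total = 7.01 × 16 = 112.16 ≈ 112 mm.

R ≈ 7.01 mm/hr; total ≈ 112 mm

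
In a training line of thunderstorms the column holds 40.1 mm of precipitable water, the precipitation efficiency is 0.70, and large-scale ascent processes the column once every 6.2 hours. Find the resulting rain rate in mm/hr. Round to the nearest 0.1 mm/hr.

R ≈ 4.5 mm/hr

Each overturning extracts ε × PW = 0.70 × 40.1 = 28.07 mm.
Rate = ε·PW / τ = 28.07 / 6.2 h = 4.5 mm/hr.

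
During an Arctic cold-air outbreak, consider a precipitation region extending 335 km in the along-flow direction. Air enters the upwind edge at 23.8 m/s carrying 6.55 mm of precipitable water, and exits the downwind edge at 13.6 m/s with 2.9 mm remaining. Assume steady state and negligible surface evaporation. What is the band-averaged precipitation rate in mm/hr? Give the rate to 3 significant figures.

Column moisture flux per unit crosswind length is F = V × PW.
Inflow: F_in = 23.8 × 6.55 = 155.89 mm·m/s
Outflow: F_out = 13.6 × 2.9 = 39.44 mm·m/s
Steady-state rate R = (F_in − F_out)/L = (155.89 − 39.44) / 335000 m = 3.476e-04 mm/s.
R = 3.476e-04 × 3600 = 1.25 mm/hr.

R ≈ 1.25 mm/hr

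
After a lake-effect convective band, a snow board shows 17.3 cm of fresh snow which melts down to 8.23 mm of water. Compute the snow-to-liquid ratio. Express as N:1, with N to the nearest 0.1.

Ratio = snow depth / SWE = 173 mm / 8.23 mm = 21.0, i.e. 21.0:1.

ratio ≈ 21.0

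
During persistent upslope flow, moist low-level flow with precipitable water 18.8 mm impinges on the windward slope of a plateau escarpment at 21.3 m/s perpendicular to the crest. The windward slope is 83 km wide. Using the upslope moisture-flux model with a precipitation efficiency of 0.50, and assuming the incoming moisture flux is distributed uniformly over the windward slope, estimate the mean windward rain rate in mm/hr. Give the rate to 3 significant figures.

R ≈ 8.68 mm/hr

Incoming column moisture flux per unit ridge length: F = V × PW = 21.3 × 18.8 = 400.44 mm·m/s.
Spread over the 83 km slope with efficiency ε = 0.50: R = ε·F/W = 0.50 × 400.44 / 83000 m = 2.412e-03 mm/s.
R = 2.412e-03 × 3600 = 8.68 mm/hr.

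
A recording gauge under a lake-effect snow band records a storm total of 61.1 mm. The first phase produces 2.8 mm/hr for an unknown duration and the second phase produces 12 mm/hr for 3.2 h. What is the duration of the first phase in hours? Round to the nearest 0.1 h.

Known phases: 12 × 3.2 = 38.4 mm.
Remaining depth = 61.1 − 38.4 = 22.7 mm.
Duration = 22.7 / 2.8 = 8.1 h.

duration ≈ 8.1 h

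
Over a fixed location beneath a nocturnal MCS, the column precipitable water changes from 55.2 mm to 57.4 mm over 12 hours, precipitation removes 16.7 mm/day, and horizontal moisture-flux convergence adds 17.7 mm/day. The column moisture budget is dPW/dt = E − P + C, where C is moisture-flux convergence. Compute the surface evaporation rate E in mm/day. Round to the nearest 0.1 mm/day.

dPW/dt = (57.4 − 55.2) mm / (12/24 day) = +4.400 mm/day.
E = dPW/dt + P − C = (+4.400) + 16.7 − (17.7) = 3.4 mm/day.

E ≈ 3.4 mm/day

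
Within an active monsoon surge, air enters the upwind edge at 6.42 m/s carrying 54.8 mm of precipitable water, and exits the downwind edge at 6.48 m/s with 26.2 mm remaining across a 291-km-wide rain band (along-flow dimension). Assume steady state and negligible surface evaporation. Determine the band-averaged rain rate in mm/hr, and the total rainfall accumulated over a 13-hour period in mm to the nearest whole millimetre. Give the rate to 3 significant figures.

Column moisture flux per unit crosswind length is F = V × PW.
Inflow: F_in = 6.42 × 54.8 = 351.816 mm·m/s
Outflow: F_out = 6.48 × 26.2 = 169.776 mm·m/s
Steady-state rate R = (F_in − F_out)/L = (351.816 − 169.776) / 291000 m = 6.256e-04 mm/s.
R = 6.256e-04 × 3600 = 2.25 mm/hr.
Over 13 h: total = 2.25 × 13 = 29.25 ≈ 29 mm.

R ≈ 2.25 mm/hr; total ≈ 29 mm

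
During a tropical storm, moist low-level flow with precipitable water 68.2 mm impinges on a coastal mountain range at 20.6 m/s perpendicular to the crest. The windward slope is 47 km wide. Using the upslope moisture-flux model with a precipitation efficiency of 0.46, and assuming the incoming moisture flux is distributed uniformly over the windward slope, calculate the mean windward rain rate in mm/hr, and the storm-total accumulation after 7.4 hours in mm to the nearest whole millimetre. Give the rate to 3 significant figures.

Incoming column moisture flux per unit ridge length: F = V × PW = 20.6 × 68.2 = 1404.92 mm·m/s.
Spread over the 47 km slope with efficiency ε = 0.46: R = ε·F/W = 0.46 × 1404.92 / 47000 m = 1.375e-02 mm/s.
R = 1.375e-02 × 3600 = 49.5 mm/hr.
Over 7.4 h: total = 49.5 × 7.4 = 366.3 ≈ 366 mm.

R ≈ 49.5 mm/hr; total ≈ 366 mm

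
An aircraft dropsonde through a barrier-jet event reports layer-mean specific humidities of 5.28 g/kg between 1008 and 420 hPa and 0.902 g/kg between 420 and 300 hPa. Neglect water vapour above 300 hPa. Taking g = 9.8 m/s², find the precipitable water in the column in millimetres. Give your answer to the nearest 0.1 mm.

Precipitable water is the column-integrated vapour mass per unit area: PW = (1/g) Σ q̄ Δp, with q in kg/kg and Δp in Pa (1 kg/m² of water = 1 mm).
Layer 1008–420 hPa: Δp = 588 hPa = 58800 Pa, q̄ = 0.00528 kg/kg → 0.00528 × 58800 / 9.8 = 31.68 mm
Layer 420–300 hPa: Δp = 120 hPa = 12000 Pa, q̄ = 0.000902 kg/kg → 0.000902 × 12000 / 9.8 = 1.10 mm
PW = 31.68 + 1.10 = 32.78 ≈ 32.8 mm.

PW ≈ 32.8 mm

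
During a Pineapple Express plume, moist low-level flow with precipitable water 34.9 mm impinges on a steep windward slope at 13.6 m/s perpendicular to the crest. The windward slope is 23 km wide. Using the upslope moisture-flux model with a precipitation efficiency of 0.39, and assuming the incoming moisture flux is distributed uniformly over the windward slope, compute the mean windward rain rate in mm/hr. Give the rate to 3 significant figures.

Incoming column moisture flux per unit ridge length: F = V × PW = 13.6 × 34.9 = 474.64 mm·m/s.
Spread over the 23 km slope with efficiency ε = 0.39: R = ε·F/W = 0.39 × 474.64 / 23000 m = 8.048e-03 mm/s.
R = 8.048e-03 × 3600 = 29.0 mm/hr.

R ≈ 29.0 mm/hr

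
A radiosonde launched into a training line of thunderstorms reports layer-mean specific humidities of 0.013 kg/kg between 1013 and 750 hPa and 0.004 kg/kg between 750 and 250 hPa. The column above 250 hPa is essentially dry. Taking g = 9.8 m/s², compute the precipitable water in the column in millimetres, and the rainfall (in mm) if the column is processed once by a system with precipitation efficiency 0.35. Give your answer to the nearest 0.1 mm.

Precipitable water is the column-integrated vapour mass per unit area: PW = (1/g) Σ q̄ Δp, with q in kg/kg and Δp in Pa (1 kg/m² of water = 1 mm).
Layer 1013–750 hPa: Δp = 263 hPa = 26300 Pa, q̄ = 0.013 kg/kg → 0.013 × 26300 / 9.8 = 34.89 mm
Layer 750–250 hPa: Δp = 500 hPa = 50000 Pa, q̄ = 0.004 kg/kg → 0.004 × 50000 / 9.8 = 20.41 mm
PW = 34.89 + 20.41 = 55.30 ≈ 55.3 mm.
Rainfall = ε × PW = 0.35 × 55.3 = 19.4 mm.

PW ≈ 55.3 mm; rainfall ≈ 19.4 mm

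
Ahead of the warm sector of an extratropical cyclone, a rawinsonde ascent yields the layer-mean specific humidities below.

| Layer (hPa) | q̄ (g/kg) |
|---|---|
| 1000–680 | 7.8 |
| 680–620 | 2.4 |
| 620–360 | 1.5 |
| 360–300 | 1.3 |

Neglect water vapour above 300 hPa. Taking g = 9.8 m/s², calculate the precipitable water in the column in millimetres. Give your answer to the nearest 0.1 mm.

Precipitable water is the column-integrated vapour mass per unit area: PW = (1/g) Σ q̄ Δp, with q in kg/kg and Δp in Pa (1 kg/m² of water = 1 mm).
Layer 1000–680 hPa: Δp = 320 hPa = 32000 Pa, q̄ = 0.0078 kg/kg → 0.0078 × 32000 / 9.8 = 25.47 mm
Layer 680–620 hPa: Δp = 60 hPa = 6000 Pa, q̄ = 0.0024 kg/kg → 0.0024 × 6000 / 9.8 = 1.47 mm
Layer 620–360 hPa: Δp = 260 hPa = 26000 Pa, q̄ = 0.0015 kg/kg → 0.0015 × 26000 / 9.8 = 3.98 mm
Layer 360–300 hPa: Δp = 60 hPa = 6000 Pa, q̄ = 0.0013 kg/kg → 0.0013 × 6000 / 9.8 = 0.80 mm
PW = 25.47 + 1.47 + 3.98 + 0.80 = 31.72 ≈ 31.7 mm.

PW ≈ 31.7 mm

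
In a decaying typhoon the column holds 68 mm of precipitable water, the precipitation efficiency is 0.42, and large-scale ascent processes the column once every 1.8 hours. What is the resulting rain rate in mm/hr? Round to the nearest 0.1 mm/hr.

R ≈ 15.9 mm/hr

Each overturning extracts ε × PW = 0.42 × 68 = 28.56 mm.
Rate = ε·PW / τ = 28.56 / 1.8 h = 15.9 mm/hr.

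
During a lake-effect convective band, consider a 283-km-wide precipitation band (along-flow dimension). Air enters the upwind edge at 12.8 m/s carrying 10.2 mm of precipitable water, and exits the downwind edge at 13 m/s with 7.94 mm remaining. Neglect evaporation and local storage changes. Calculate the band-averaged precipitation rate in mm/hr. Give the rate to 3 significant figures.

R ≈ 0.348 mm/hr

Column moisture flux per unit crosswind length is F = V × PW.
Inflow: F_in = 12.8 × 10.2 = 130.56 mm·m/s
Outflow: F_out = 13 × 7.94 = 103.22 mm·m/s
Steady-state rate R = (F_in − F_out)/L = (130.56 − 103.22) / 283000 m = 9.661e-05 mm/s.
R = 9.661e-05 × 3600 = 0.348 mm/hr.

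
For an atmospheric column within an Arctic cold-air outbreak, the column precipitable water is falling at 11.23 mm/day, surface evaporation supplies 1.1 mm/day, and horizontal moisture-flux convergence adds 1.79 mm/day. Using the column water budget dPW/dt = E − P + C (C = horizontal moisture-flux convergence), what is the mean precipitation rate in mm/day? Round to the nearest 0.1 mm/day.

dPW/dt = -11.23 mm/day.
P = E + C − dPW/dt = 1.1 + (1.79) − (-11.23) = 14.1 mm/day.

P ≈ 14.1 mm/day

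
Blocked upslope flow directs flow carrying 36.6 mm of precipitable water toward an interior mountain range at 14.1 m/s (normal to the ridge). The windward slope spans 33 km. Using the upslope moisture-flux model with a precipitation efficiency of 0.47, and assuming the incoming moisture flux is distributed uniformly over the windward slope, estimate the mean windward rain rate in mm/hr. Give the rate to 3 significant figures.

R ≈ 26.5 mm/hr

Incoming column moisture flux per unit ridge length: F = V × PW = 14.1 × 36.6 = 516.06 mm·m/s.
Spread over the 33 km slope with efficiency ε = 0.47: R = ε·F/W = 0.47 × 516.06 / 33000 m = 7.350e-03 mm/s.
R = 7.350e-03 × 3600 = 26.5 mm/hr.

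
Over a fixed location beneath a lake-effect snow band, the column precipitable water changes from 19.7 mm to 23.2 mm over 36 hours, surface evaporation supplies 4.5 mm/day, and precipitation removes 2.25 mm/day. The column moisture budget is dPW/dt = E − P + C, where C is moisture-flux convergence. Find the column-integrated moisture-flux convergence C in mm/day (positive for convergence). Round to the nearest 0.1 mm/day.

dPW/dt = (23.2 − 19.7) mm / (36/24 day) = +2.333 mm/day.
C = dPW/dt − E + P = (+2.333) − 4.5 + 2.25 = 0.1 mm/day.

C ≈ 0.1 mm/day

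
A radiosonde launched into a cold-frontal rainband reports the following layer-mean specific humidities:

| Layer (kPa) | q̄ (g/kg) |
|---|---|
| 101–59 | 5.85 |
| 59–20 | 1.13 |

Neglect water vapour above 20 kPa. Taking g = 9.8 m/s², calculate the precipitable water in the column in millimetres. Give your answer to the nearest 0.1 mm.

Precipitable water is the column-integrated vapour mass per unit area: PW = (1/g) Σ q̄ Δp, with q in kg/kg and Δp in Pa (1 kg/m² of water = 1 mm).
Layer 101–59 kPa: Δp = 420 hPa = 42000 Pa, q̄ = 0.00585 kg/kg → 0.00585 × 42000 / 9.8 = 25.07 mm
Layer 59–20 kPa: Δp = 390 hPa = 39000 Pa, q̄ = 0.00113 kg/kg → 0.00113 × 39000 / 9.8 = 4.50 mm
PW = 25.07 + 4.50 = 29.57 ≈ 29.6 mm.

PW ≈ 29.6 mm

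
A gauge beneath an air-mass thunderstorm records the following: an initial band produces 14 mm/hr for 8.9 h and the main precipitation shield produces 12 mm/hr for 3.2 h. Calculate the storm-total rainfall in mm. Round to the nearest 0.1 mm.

total ≈ 163.0 mm

Total = Σ Rᵢ Δtᵢ = 14 × 8.9 + 12 × 3.2
      = 124.6 + 38.4 = 163.0 mm.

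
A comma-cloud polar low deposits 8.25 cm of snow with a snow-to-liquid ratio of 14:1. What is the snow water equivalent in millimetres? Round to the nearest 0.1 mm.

SWE ≈ 5.9 mm

SWE = snow depth / ratio = 8.25 cm / 14 = 0.589 cm = 5.9 mm.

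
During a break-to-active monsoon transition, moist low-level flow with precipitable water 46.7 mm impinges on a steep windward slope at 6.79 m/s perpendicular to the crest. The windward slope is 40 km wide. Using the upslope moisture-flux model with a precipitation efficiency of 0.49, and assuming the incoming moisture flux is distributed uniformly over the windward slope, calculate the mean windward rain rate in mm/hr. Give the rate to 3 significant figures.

R ≈ 14.0 mm/hr

Incoming column moisture flux per unit ridge length: F = V × PW = 6.79 × 46.7 = 317.093 mm·m/s.
Spread over the 40 km slope with efficiency ε = 0.49: R = ε·F/W = 0.49 × 317.093 / 40000 m = 3.884e-03 mm/s.
R = 3.884e-03 × 3600 = 14.0 mm/hr.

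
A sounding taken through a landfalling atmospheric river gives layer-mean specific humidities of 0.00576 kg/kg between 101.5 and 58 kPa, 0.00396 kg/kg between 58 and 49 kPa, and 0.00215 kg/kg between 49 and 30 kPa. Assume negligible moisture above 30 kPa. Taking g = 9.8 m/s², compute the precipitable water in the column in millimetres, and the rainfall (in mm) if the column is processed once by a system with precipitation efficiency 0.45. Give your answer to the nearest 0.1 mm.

Precipitable water is the column-integrated vapour mass per unit area: PW = (1/g) Σ q̄ Δp, with q in kg/kg and Δp in Pa (1 kg/m² of water = 1 mm).
Layer 101.5–58 kPa: Δp = 435 hPa = 43500 Pa, q̄ = 0.00576 kg/kg → 0.00576 × 43500 / 9.8 = 25.57 mm
Layer 58–49 kPa: Δp = 90 hPa = 9000 Pa, q̄ = 0.00396 kg/kg → 0.00396 × 9000 / 9.8 = 3.64 mm
Layer 49–30 kPa: Δp = 190 hPa = 19000 Pa, q̄ = 0.00215 kg/kg → 0.00215 × 19000 / 9.8 = 4.17 mm
PW = 25.57 + 3.64 + 4.17 = 33.38 ≈ 33.4 mm.
Rainfall = ε × PW = 0.45 × 33.4 = 15.0 mm.

PW ≈ 33.4 mm; rainfall ≈ 15.0 mm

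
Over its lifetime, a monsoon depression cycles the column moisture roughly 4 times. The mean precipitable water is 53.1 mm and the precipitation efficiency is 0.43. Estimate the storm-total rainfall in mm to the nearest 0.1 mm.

rainfall ≈ 91.3 mm

Each cycle deposits ε × PW = 0.43 × 53.1 = 22.833 mm.
Over 4 cycles: 4 × 22.833 = 91.3 mm.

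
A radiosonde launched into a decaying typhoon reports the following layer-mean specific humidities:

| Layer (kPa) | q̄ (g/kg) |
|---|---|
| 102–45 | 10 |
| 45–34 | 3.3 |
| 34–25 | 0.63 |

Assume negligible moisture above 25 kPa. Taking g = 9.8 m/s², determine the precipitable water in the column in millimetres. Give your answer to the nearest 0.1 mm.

PW ≈ 62.4 mm

Precipitable water is the column-integrated vapour mass per unit area: PW = (1/g) Σ q̄ Δp, with q in kg/kg and Δp in Pa (1 kg/m² of water = 1 mm).
Layer 102–45 kPa: Δp = 570 hPa = 57000 Pa, q̄ = 0.01 kg/kg → 0.01 × 57000 / 9.8 = 58.16 mm
Layer 45–34 kPa: Δp = 110 hPa = 11000 Pa, q̄ = 0.0033 kg/kg → 0.0033 × 11000 / 9.8 = 3.70 mm
Layer 34–25 kPa: Δp = 90 hPa = 9000 Pa, q̄ = 0.00063 kg/kg → 0.00063 × 9000 / 9.8 = 0.58 mm
PW = 58.16 + 3.70 + 0.58 = 62.44 ≈ 62.4 mm.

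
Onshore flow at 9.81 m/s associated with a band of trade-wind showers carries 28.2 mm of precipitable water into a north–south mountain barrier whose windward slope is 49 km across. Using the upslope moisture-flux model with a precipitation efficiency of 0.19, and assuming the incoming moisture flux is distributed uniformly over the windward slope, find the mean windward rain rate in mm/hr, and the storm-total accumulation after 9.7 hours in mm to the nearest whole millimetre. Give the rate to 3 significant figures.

R ≈ 3.86 mm/hr; total ≈ 37 mm

Incoming column moisture flux per unit ridge length: F = V × PW = 9.81 × 28.2 = 276.642 mm·m/s.
Spread over the 49 km slope with efficiency ε = 0.19: R = ε·F/W = 0.19 × 276.642 / 49000 m = 1.073e-03 mm/s.
R = 1.073e-03 × 3600 = 3.86 mm/hr.
Over 9.7 h: total = 3.86 × 9.7 = 37.442 ≈ 37 mm.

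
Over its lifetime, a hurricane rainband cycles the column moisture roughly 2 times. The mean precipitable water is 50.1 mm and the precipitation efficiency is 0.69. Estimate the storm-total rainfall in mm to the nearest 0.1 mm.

Each cycle deposits ε × PW = 0.69 × 50.1 = 34.569 mm.
Over 2 cycles: 2 × 34.569 = 69.1 mm.

rainfall ≈ 69.1 mm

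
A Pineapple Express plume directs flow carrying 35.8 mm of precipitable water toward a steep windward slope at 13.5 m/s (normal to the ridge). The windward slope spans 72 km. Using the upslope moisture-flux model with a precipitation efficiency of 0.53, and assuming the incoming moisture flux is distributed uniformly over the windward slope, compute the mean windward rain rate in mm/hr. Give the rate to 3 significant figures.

R ≈ 12.8 mm/hr

Incoming column moisture flux per unit ridge length: F = V × PW = 13.5 × 35.8 = 483.3 mm·m/s.
Spread over the 72 km slope with efficiency ε = 0.53: R = ε·F/W = 0.53 × 483.3 / 72000 m = 3.558e-03 mm/s.
R = 3.558e-03 × 3600 = 12.8 mm/hr.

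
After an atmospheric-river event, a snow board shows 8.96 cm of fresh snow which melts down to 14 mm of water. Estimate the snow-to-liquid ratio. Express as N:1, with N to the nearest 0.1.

Ratio = snow depth / SWE = 89.6 mm / 14 mm = 6.4, i.e. 6.4:1.

ratio ≈ 6.4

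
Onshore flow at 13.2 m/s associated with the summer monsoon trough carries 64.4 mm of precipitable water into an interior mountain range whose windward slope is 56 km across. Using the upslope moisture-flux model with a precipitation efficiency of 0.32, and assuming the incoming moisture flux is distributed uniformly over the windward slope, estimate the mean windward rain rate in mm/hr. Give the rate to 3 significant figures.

R ≈ 17.5 mm/hr

Incoming column moisture flux per unit ridge length: F = V × PW = 13.2 × 64.4 = 850.08 mm·m/s.
Spread over the 56 km slope with efficiency ε = 0.32: R = ε·F/W = 0.32 × 850.08 / 56000 m = 4.858e-03 mm/s.
R = 4.858e-03 × 3600 = 17.5 mm/hr.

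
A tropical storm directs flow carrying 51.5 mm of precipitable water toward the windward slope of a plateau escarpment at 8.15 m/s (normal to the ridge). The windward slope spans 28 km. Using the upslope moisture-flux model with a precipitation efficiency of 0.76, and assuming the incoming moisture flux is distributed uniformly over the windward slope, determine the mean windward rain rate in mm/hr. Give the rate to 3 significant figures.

R ≈ 41.0 mm/hr

Incoming column moisture flux per unit ridge length: F = V × PW = 8.15 × 51.5 = 419.725 mm·m/s.
Spread over the 28 km slope with efficiency ε = 0.76: R = ε·F/W = 0.76 × 419.725 / 28000 m = 1.139e-02 mm/s.
R = 1.139e-02 × 3600 = 41.0 mm/hr.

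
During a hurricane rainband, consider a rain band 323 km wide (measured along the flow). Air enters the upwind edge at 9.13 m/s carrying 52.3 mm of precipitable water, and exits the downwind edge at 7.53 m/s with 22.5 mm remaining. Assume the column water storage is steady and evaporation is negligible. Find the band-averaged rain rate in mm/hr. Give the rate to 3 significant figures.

Column moisture flux per unit crosswind length is F = V × PW.
Inflow: F_in = 9.13 × 52.3 = 477.499 mm·m/s
Outflow: F_out = 7.53 × 22.5 = 169.425 mm·m/s
Steady-state rate R = (F_in − F_out)/L = (477.499 − 169.425) / 323000 m = 9.538e-04 mm/s.
R = 9.538e-04 × 3600 = 3.43 mm/hr.

R ≈ 3.43 mm/hr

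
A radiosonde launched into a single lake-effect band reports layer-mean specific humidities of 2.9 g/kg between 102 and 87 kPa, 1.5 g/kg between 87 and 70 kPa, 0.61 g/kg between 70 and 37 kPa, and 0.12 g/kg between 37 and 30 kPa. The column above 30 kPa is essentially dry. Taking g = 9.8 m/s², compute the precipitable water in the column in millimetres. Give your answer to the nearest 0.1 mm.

Precipitable water is the column-integrated vapour mass per unit area: PW = (1/g) Σ q̄ Δp, with q in kg/kg and Δp in Pa (1 kg/m² of water = 1 mm).
Layer 102–87 kPa: Δp = 150 hPa = 15000 Pa, q̄ = 0.0029 kg/kg → 0.0029 × 15000 / 9.8 = 4.44 mm
Layer 87–70 kPa: Δp = 170 hPa = 17000 Pa, q̄ = 0.0015 kg/kg → 0.0015 × 17000 / 9.8 = 2.60 mm
Layer 70–37 kPa: Δp = 330 hPa = 33000 Pa, q̄ = 0.00061 kg/kg → 0.00061 × 33000 / 9.8 = 2.05 mm
Layer 37–30 kPa: Δp = 70 hPa = 7000 Pa, q̄ = 0.00012 kg/kg → 0.00012 × 7000 / 9.8 = 0.09 mm
PW = 4.44 + 2.60 + 2.05 + 0.09 = 9.18 ≈ 9.2 mm.

PW ≈ 9.2 mm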